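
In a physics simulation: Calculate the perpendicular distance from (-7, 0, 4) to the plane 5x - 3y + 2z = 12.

distance = |a·x₀ + b·y₀ + c·z₀ - d| / √(a² + b² + c²)
  = |5·(-7) + (-3)·0 + 2·4 - 12| / √(5² + (-3)² + 2²)
  = |-35 + 0 + 8 - 12| / √(25 + 9 + 4)
  = |-39| / √38
  = 39 / 6.164
  ≈ 6.327

6.327


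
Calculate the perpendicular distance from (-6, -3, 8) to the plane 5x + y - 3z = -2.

distance = |a·x₀ + b·y₀ + c·z₀ - d| / √(a² + b² + c²)
  = |5·(-6) + 1·(-3) + (-3)·8 - (-2)| / √(5² + 1² + (-3)²)
  = |-30 - 3 - 24 + 2| / √(25 + 1 + 9)
  = |-55| / √35
  = 55 / 5.916
  ≈ 9.297

9.297


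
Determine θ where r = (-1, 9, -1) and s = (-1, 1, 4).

r·s = (-1)·(-1) + 9·1 + (-1)·4 = 1 + 9 - 4 = 6
|r| = √((-1)² + 9² + (-1)²) = √83 ≈ 9.11
|s| = √((-1)² + 1² + 4²) = √18 ≈ 4.243
cos θ = (r·s)/(|r||s|) = 6/(9.11·4.243) ≈ 0.1552
θ = arccos(0.1552) ≈ 81.07°

81.07°


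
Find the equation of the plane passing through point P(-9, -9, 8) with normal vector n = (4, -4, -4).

The plane through P with normal n = (a, b, c) satisfies n·(r - P) = 0,
i.e. ax + by + cz = a·x₀ + b·y₀ + c·z₀.
d = 4·(-9) + (-4)·(-9) + (-4)·8
  = -36 + 36 - 32
  = -32
Equation: 4x - 4y - 4z = -32

4x - 4y - 4z = -32


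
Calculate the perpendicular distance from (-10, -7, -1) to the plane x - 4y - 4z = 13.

distance = |a·x₀ + b·y₀ + c·z₀ - d| / √(a² + b² + c²)
  = |1·(-10) + (-4)·(-7) + (-4)·(-1) - 13| / √(1² + (-4)² + (-4)²)
  = |-10 + 28 + 4 - 13| / √(1 + 16 + 16)
  = |9| / √33
  = 9 / 5.745
  ≈ 1.567

1.567


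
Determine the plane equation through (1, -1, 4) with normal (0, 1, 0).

The plane through P with normal n = (a, b, c) satisfies n·(r - P) = 0,
i.e. ax + by + cz = a·x₀ + b·y₀ + c·z₀.
d = 0·1 + 1·(-1) + 0·4
  = 0 - 1 + 0
  = -1
Equation: y = -1

y = -1


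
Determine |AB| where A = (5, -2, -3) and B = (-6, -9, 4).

d = √[(x₂-x₁)² + (y₂-y₁)² + (z₂-z₁)²]
  = √[(-11)² + (-7)² + 7²]
  = √[121 + 49 + 49]
  = √219
  ≈ 14.8

14.8


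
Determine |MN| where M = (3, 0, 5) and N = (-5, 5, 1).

d = √[(x₂-x₁)² + (y₂-y₁)² + (z₂-z₁)²]
  = √[(-8)² + 5² + (-4)²]
  = √[64 + 25 + 16]
  = √105
  ≈ 10.25

10.25


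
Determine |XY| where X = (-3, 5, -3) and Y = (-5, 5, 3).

d = √[(x₂-x₁)² + (y₂-y₁)² + (z₂-z₁)²]
  = √[(-2)² + 0² + 6²]
  = √[4 + 0 + 36]
  = √40
  ≈ 6.325

6.325


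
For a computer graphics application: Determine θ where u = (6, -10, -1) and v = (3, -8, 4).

u·v = 6·3 + (-10)·(-8) + (-1)·4 = 18 + 80 - 4 = 94
|u| = √(6² + (-10)² + (-1)²) = √137 ≈ 11.7
|v| = √(3² + (-8)² + 4²) = √89 ≈ 9.434
cos θ = (u·v)/(|u||v|) = 94/(11.7·9.434) ≈ 0.8513
θ = arccos(0.8513) ≈ 31.65°

31.65°


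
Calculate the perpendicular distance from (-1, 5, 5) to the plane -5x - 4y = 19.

distance = |a·x₀ + b·y₀ + c·z₀ - d| / √(a² + b² + c²)
  = |(-5)·(-1) + (-4)·5 + 0·5 - 19| / √((-5)² + (-4)² + 0²)
  = |5 - 20 + 0 - 19| / √(25 + 16 + 0)
  = |-34| / √41
  = 34 / 6.403
  ≈ 5.31

5.31


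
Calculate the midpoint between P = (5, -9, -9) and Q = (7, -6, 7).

M = ((x₁+x₂)/2, (y₁+y₂)/2, (z₁+z₂)/2)
  = ((5 + 7)/2, (-9 - 6)/2, (-9 + 7)/2)
  = (12/2, -15/2, -2/2)
  = (6, -7.5, -1)

(6, -7.5, -1)


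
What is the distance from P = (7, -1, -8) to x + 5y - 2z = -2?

distance = |a·x₀ + b·y₀ + c·z₀ - d| / √(a² + b² + c²)
  = |1·7 + 5·(-1) + (-2)·(-8) - (-2)| / √(1² + 5² + (-2)²)
  = |7 - 5 + 16 + 2| / √(1 + 25 + 4)
  = |20| / √30
  = 20 / 5.477
  ≈ 3.651

3.651


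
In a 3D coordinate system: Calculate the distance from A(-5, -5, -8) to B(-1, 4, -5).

d = √[(x₂-x₁)² + (y₂-y₁)² + (z₂-z₁)²]
  = √[4² + 9² + 3²]
  = √[16 + 81 + 9]
  = √106
  ≈ 10.3

10.3


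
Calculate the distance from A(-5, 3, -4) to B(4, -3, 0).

d = √[(x₂-x₁)² + (y₂-y₁)² + (z₂-z₁)²]
  = √[9² + (-6)² + 4²]
  = √[81 + 36 + 16]
  = √133
  ≈ 11.53

11.53


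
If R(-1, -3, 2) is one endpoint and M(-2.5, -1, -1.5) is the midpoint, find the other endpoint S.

S = 2M - R
  = (2·(-2.5) - (-1), 2·(-1) - (-3), 2·(-1.5) - 2)
  = (-5 + 1, -2 + 3, -3 - 2)
  = (-4, 1, -5)

(-4, 1, -5)


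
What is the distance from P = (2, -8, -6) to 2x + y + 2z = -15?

distance = |a·x₀ + b·y₀ + c·z₀ - d| / √(a² + b² + c²)
  = |2·2 + 1·(-8) + 2·(-6) - (-15)| / √(2² + 1² + 2²)
  = |4 - 8 - 12 + 15| / √(4 + 1 + 4)
  = |-1| / √9
  = 1 / 3
  ≈ 0.3333

0.3333


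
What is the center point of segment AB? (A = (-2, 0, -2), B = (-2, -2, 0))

M = ((x₁+x₂)/2, (y₁+y₂)/2, (z₁+z₂)/2)
  = ((-2 - 2)/2, (0 - 2)/2, (-2 + 0)/2)
  = (-4/2, -2/2, -2/2)
  = (-2, -1, -1)

(-2, -1, -1)


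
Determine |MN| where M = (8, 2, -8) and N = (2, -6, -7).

d = √[(x₂-x₁)² + (y₂-y₁)² + (z₂-z₁)²]
  = √[(-6)² + (-8)² + 1²]
  = √[36 + 64 + 1]
  = √101
  ≈ 10.05

10.05


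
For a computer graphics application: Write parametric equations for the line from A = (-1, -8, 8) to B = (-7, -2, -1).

Direction vector d = B - A = (-7 + 1, -2 + 8, -1 - 8) = (-6, 6, -9)
Parametric form r = A + t·d:
x = -1 - 6t, y = -8 + 6t, z = 8 - 9t

x = -1 - 6t, y = -8 + 6t, z = 8 - 9t


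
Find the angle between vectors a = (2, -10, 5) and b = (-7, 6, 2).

a·b = 2·(-7) + (-10)·6 + 5·2 = -14 - 60 + 10 = -64
|a| = √(2² + (-10)² + 5²) = √129 ≈ 11.36
|b| = √((-7)² + 6² + 2²) = √89 ≈ 9.434
cos θ = (a·b)/(|a||b|) = -64/(11.36·9.434) ≈ -0.5973
θ = arccos(-0.5973) ≈ 126.7°

126.7°


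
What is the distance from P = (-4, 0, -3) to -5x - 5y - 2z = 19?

distance = |a·x₀ + b·y₀ + c·z₀ - d| / √(a² + b² + c²)
  = |(-5)·(-4) + (-5)·0 + (-2)·(-3) - 19| / √((-5)² + (-5)² + (-2)²)
  = |20 + 0 + 6 - 19| / √(25 + 25 + 4)
  = |7| / √54
  = 7 / 7.348
  ≈ 0.9526

0.9526


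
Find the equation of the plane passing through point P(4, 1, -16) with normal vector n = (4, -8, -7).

The plane through P with normal n = (a, b, c) satisfies n·(r - P) = 0,
i.e. ax + by + cz = a·x₀ + b·y₀ + c·z₀.
d = 4·4 + (-8)·1 + (-7)·(-16)
  = 16 - 8 + 112
  = 120
Equation: 4x - 8y - 7z = 120

4x - 8y - 7z = 120


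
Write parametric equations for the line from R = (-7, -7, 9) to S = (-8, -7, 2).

Direction vector d = S - R = (-8 + 7, -7 + 7, 2 - 9) = (-1, 0, -7)
Parametric form r = R + t·d:
x = -7 - t, y = -7, z = 9 - 7t

x = -7 - t, y = -7, z = 9 - 7t


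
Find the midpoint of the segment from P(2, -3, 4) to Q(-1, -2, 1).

M = ((x₁+x₂)/2, (y₁+y₂)/2, (z₁+z₂)/2)
  = ((2 - 1)/2, (-3 - 2)/2, (4 + 1)/2)
  = (1/2, -5/2, 5/2)
  = (0.5, -2.5, 2.5)

(0.5, -2.5, 2.5)


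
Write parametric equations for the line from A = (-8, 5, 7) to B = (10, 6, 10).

Direction vector d = B - A = (10 + 8, 6 - 5, 10 - 7) = (18, 1, 3)
Parametric form r = A + t·d:
x = -8 + 18t, y = 5 + t, z = 7 + 3t

x = -8 + 18t, y = 5 + t, z = 7 + 3t


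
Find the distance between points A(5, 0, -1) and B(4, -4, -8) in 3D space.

d = √[(x₂-x₁)² + (y₂-y₁)² + (z₂-z₁)²]
  = √[(-1)² + (-4)² + (-7)²]
  = √[1 + 16 + 49]
  = √66
  ≈ 8.124

8.124


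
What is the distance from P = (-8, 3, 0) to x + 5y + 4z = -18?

distance = |a·x₀ + b·y₀ + c·z₀ - d| / √(a² + b² + c²)
  = |1·(-8) + 5·3 + 4·0 - (-18)| / √(1² + 5² + 4²)
  = |-8 + 15 + 0 + 18| / √(1 + 25 + 16)
  = |25| / √42
  = 25 / 6.481
  ≈ 3.858

3.858


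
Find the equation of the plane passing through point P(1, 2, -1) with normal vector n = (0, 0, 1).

The plane through P with normal n = (a, b, c) satisfies n·(r - P) = 0,
i.e. ax + by + cz = a·x₀ + b·y₀ + c·z₀.
d = 0·1 + 0·2 + 1·(-1)
  = 0 + 0 - 1
  = -1
Equation: z = -1

z = -1


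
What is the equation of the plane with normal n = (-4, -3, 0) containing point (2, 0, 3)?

The plane through P with normal n = (a, b, c) satisfies n·(r - P) = 0,
i.e. ax + by + cz = a·x₀ + b·y₀ + c·z₀.
d = (-4)·2 + (-3)·0 + 0·3
  = -8 + 0 + 0
  = -8
Equation: -4x - 3y = -8

-4x - 3y = -8


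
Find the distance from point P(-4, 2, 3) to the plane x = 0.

distance = |a·x₀ + b·y₀ + c·z₀ - d| / √(a² + b² + c²)
  = |1·(-4) + 0·2 + 0·3 - 0| / √(1² + 0² + 0²)
  = |-4 + 0 + 0 + 0| / √(1 + 0 + 0)
  = |-4| / √1
  = 4 / 1
  ≈ 4

4


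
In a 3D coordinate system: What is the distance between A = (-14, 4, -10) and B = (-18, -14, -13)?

d = √[(x₂-x₁)² + (y₂-y₁)² + (z₂-z₁)²]
  = √[(-4)² + (-18)² + (-3)²]
  = √[16 + 324 + 9]
  = √349
  ≈ 18.68

18.68


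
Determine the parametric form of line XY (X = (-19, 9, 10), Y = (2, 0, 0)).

Direction vector d = Y - X = (2 + 19, 0 - 9, 0 - 10) = (21, -9, -10)
Parametric form r = X + t·d:
x = -19 + 21t, y = 9 - 9t, z = 10 - 10t

x = -19 + 21t, y = 9 - 9t, z = 10 - 10t


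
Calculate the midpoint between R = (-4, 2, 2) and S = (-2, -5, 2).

M = ((x₁+x₂)/2, (y₁+y₂)/2, (z₁+z₂)/2)
  = ((-4 - 2)/2, (2 - 5)/2, (2 + 2)/2)
  = (-6/2, -3/2, 4/2)
  = (-3, -1.5, 2)

(-3, -1.5, 2)


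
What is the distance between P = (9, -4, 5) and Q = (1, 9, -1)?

d = √[(x₂-x₁)² + (y₂-y₁)² + (z₂-z₁)²]
  = √[(-8)² + 13² + (-6)²]
  = √[64 + 169 + 36]
  = √269
  ≈ 16.4

16.4


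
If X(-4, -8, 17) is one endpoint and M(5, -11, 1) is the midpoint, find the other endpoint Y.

Y = 2M - X
  = (2·5 - (-4), 2·(-11) - (-8), 2·1 - 17)
  = (10 + 4, -22 + 8, 2 - 17)
  = (14, -14, -15)

(14, -14, -15)


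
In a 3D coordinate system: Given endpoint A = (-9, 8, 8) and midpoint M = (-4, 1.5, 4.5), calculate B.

B = 2M - A
  = (2·(-4) - (-9), 2·1.5 - 8, 2·4.5 - 8)
  = (-8 + 9, 3 - 8, 9 - 8)
  = (1, -5, 1)

(1, -5, 1)


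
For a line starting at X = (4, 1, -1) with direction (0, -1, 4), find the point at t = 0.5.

P(t) = X + t·d
  = (4 + 0·0.5, 1 + (-1)·0.5, -1 + 4·0.5)
  = (4 + 0, 1 - 0.5, -1 + 2)
  = (4, 0.5, 1)

(4, 0.5, 1)


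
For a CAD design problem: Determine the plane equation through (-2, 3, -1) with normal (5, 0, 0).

The plane through P with normal n = (a, b, c) satisfies n·(r - P) = 0,
i.e. ax + by + cz = a·x₀ + b·y₀ + c·z₀.
d = 5·(-2) + 0·3 + 0·(-1)
  = -10 + 0 + 0
  = -10
Equation: 5x = -10

5x = -10


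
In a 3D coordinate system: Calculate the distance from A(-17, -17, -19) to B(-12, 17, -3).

d = √[(x₂-x₁)² + (y₂-y₁)² + (z₂-z₁)²]
  = √[5² + 34² + 16²]
  = √[25 + 1156 + 256]
  = √1437
  ≈ 37.91

37.91


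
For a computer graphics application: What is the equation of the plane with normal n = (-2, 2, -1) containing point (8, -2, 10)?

The plane through P with normal n = (a, b, c) satisfies n·(r - P) = 0,
i.e. ax + by + cz = a·x₀ + b·y₀ + c·z₀.
d = (-2)·8 + 2·(-2) + (-1)·10
  = -16 - 4 - 10
  = -30
Equation: -2x + 2y - z = -30

-2x + 2y - z = -30


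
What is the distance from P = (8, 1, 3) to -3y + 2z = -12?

distance = |a·x₀ + b·y₀ + c·z₀ - d| / √(a² + b² + c²)
  = |0·8 + (-3)·1 + 2·3 - (-12)| / √(0² + (-3)² + 2²)
  = |0 - 3 + 6 + 12| / √(0 + 9 + 4)
  = |15| / √13
  = 15 / 3.606
  ≈ 4.16

4.16


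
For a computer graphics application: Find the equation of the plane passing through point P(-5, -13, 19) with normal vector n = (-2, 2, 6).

The plane through P with normal n = (a, b, c) satisfies n·(r - P) = 0,
i.e. ax + by + cz = a·x₀ + b·y₀ + c·z₀.
d = (-2)·(-5) + 2·(-13) + 6·19
  = 10 - 26 + 114
  = 98
Equation: -2x + 2y + 6z = 98

-2x + 2y + 6z = 98


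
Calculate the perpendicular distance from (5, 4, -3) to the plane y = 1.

distance = |a·x₀ + b·y₀ + c·z₀ - d| / √(a² + b² + c²)
  = |0·5 + 1·4 + 0·(-3) - 1| / √(0² + 1² + 0²)
  = |0 + 4 + 0 - 1| / √(0 + 1 + 0)
  = |3| / √1
  = 3 / 1
  ≈ 3

3


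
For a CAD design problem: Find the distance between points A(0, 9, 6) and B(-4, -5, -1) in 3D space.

d = √[(x₂-x₁)² + (y₂-y₁)² + (z₂-z₁)²]
  = √[(-4)² + (-14)² + (-7)²]
  = √[16 + 196 + 49]
  = √261
  ≈ 16.16

16.16


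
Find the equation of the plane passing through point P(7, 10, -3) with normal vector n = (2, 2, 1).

The plane through P with normal n = (a, b, c) satisfies n·(r - P) = 0,
i.e. ax + by + cz = a·x₀ + b·y₀ + c·z₀.
d = 2·7 + 2·10 + 1·(-3)
  = 14 + 20 - 3
  = 31
Equation: 2x + 2y + z = 31

2x + 2y + z = 31


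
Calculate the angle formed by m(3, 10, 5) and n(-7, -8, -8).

m·n = 3·(-7) + 10·(-8) + 5·(-8) = -21 - 80 - 40 = -141
|m| = √(3² + 10² + 5²) = √134 ≈ 11.58
|n| = √((-7)² + (-8)² + (-8)²) = √177 ≈ 13.3
cos θ = (m·n)/(|m||n|) = -141/(11.58·13.3) ≈ -0.9155
θ = arccos(-0.9155) ≈ 156.3°

156.3°


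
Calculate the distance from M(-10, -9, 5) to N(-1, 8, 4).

d = √[(x₂-x₁)² + (y₂-y₁)² + (z₂-z₁)²]
  = √[9² + 17² + (-1)²]
  = √[81 + 289 + 1]
  = √371
  ≈ 19.26

19.26


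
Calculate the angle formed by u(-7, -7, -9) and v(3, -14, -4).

u·v = (-7)·3 + (-7)·(-14) + (-9)·(-4) = -21 + 98 + 36 = 113
|u| = √((-7)² + (-7)² + (-9)²) = √179 ≈ 13.38
|v| = √(3² + (-14)² + (-4)²) = √221 ≈ 14.87
cos θ = (u·v)/(|u||v|) = 113/(13.38·14.87) ≈ 0.5681
θ = arccos(0.5681) ≈ 55.38°

55.38°


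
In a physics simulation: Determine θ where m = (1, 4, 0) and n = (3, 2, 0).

m·n = 1·3 + 4·2 + 0·0 = 3 + 8 + 0 = 11
|m| = √(1² + 4² + 0²) = √17 ≈ 4.123
|n| = √(3² + 2² + 0²) = √13 ≈ 3.606
cos θ = (m·n)/(|m||n|) = 11/(4.123·3.606) ≈ 0.7399
θ = arccos(0.7399) ≈ 42.27°

42.27°


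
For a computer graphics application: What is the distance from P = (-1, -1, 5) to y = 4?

distance = |a·x₀ + b·y₀ + c·z₀ - d| / √(a² + b² + c²)
  = |0·(-1) + 1·(-1) + 0·5 - 4| / √(0² + 1² + 0²)
  = |0 - 1 + 0 - 4| / √(0 + 1 + 0)
  = |-5| / √1
  = 5 / 1
  ≈ 5

5


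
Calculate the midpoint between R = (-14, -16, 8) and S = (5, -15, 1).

M = ((x₁+x₂)/2, (y₁+y₂)/2, (z₁+z₂)/2)
  = ((-14 + 5)/2, (-16 - 15)/2, (8 + 1)/2)
  = (-9/2, -31/2, 9/2)
  = (-4.5, -15.5, 4.5)

(-4.5, -15.5, 4.5)


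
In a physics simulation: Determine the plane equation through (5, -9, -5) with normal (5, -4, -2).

The plane through P with normal n = (a, b, c) satisfies n·(r - P) = 0,
i.e. ax + by + cz = a·x₀ + b·y₀ + c·z₀.
d = 5·5 + (-4)·(-9) + (-2)·(-5)
  = 25 + 36 + 10
  = 71
Equation: 5x - 4y - 2z = 71

5x - 4y - 2z = 71


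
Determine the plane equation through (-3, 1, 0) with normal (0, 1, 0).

The plane through P with normal n = (a, b, c) satisfies n·(r - P) = 0,
i.e. ax + by + cz = a·x₀ + b·y₀ + c·z₀.
d = 0·(-3) + 1·1 + 0·0
  = 0 + 1 + 0
  = 1
Equation: y = 1

y = 1


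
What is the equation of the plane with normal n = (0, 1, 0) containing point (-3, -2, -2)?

The plane through P with normal n = (a, b, c) satisfies n·(r - P) = 0,
i.e. ax + by + cz = a·x₀ + b·y₀ + c·z₀.
d = 0·(-3) + 1·(-2) + 0·(-2)
  = 0 - 2 + 0
  = -2
Equation: y = -2

y = -2


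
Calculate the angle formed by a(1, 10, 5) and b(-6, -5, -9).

a·b = 1·(-6) + 10·(-5) + 5·(-9) = -6 - 50 - 45 = -101
|a| = √(1² + 10² + 5²) = √126 ≈ 11.22
|b| = √((-6)² + (-5)² + (-9)²) = √142 ≈ 11.92
cos θ = (a·b)/(|a||b|) = -101/(11.22·11.92) ≈ -0.7551
θ = arccos(-0.7551) ≈ 139°

139°


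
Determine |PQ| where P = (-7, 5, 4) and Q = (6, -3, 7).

d = √[(x₂-x₁)² + (y₂-y₁)² + (z₂-z₁)²]
  = √[13² + (-8)² + 3²]
  = √[169 + 64 + 9]
  = √242
  ≈ 15.56

15.56


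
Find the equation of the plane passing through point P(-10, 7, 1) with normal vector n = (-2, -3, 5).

The plane through P with normal n = (a, b, c) satisfies n·(r - P) = 0,
i.e. ax + by + cz = a·x₀ + b·y₀ + c·z₀.
d = (-2)·(-10) + (-3)·7 + 5·1
  = 20 - 21 + 5
  = 4
Equation: -2x - 3y + 5z = 4

-2x - 3y + 5z = 4


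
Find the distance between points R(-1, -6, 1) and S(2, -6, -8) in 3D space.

d = √[(x₂-x₁)² + (y₂-y₁)² + (z₂-z₁)²]
  = √[3² + 0² + (-9)²]
  = √[9 + 0 + 81]
  = √90
  ≈ 9.487

9.487


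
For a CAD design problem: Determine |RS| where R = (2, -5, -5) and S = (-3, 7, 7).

d = √[(x₂-x₁)² + (y₂-y₁)² + (z₂-z₁)²]
  = √[(-5)² + 12² + 12²]
  = √[25 + 144 + 144]
  = √313
  ≈ 17.69

17.69


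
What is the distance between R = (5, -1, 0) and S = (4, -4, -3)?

d = √[(x₂-x₁)² + (y₂-y₁)² + (z₂-z₁)²]
  = √[(-1)² + (-3)² + (-3)²]
  = √[1 + 9 + 9]
  = √19
  ≈ 4.359

4.359


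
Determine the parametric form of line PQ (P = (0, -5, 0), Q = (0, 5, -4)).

Direction vector d = Q - P = (0 + 0, 5 + 5, -4 + 0) = (0, 10, -4)
Parametric form r = P + t·d:
x = 0, y = -5 + 10t, z = 0 - 4t

x = 0, y = -5 + 10t, z = 0 - 4t


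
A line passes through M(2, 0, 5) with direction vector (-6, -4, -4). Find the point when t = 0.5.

P(t) = M + t·d
  = (2 + (-6)·0.5, 0 + (-4)·0.5, 5 + (-4)·0.5)
  = (2 - 3, 0 - 2, 5 - 2)
  = (-1, -2, 3)

(-1, -2, 3)


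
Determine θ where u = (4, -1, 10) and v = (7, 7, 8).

u·v = 4·7 + (-1)·7 + 10·8 = 28 - 7 + 80 = 101
|u| = √(4² + (-1)² + 10²) = √117 ≈ 10.82
|v| = √(7² + 7² + 8²) = √162 ≈ 12.73
cos θ = (u·v)/(|u||v|) = 101/(10.82·12.73) ≈ 0.7336
θ = arccos(0.7336) ≈ 42.81°

42.81°


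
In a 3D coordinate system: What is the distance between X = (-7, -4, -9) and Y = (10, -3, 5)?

d = √[(x₂-x₁)² + (y₂-y₁)² + (z₂-z₁)²]
  = √[17² + 1² + 14²]
  = √[289 + 1 + 196]
  = √486
  ≈ 22.05

22.05


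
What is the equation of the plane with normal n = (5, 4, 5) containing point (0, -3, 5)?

The plane through P with normal n = (a, b, c) satisfies n·(r - P) = 0,
i.e. ax + by + cz = a·x₀ + b·y₀ + c·z₀.
d = 5·0 + 4·(-3) + 5·5
  = 0 - 12 + 25
  = 13
Equation: 5x + 4y + 5z = 13

5x + 4y + 5z = 13


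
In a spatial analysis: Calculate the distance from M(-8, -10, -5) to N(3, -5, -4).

d = √[(x₂-x₁)² + (y₂-y₁)² + (z₂-z₁)²]
  = √[11² + 5² + 1²]
  = √[121 + 25 + 1]
  = √147
  ≈ 12.12

12.12


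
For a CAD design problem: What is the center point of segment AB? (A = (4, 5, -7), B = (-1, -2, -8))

M = ((x₁+x₂)/2, (y₁+y₂)/2, (z₁+z₂)/2)
  = ((4 - 1)/2, (5 - 2)/2, (-7 - 8)/2)
  = (3/2, 3/2, -15/2)
  = (1.5, 1.5, -7.5)

(1.5, 1.5, -7.5)


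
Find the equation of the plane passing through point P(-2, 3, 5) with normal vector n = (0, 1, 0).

The plane through P with normal n = (a, b, c) satisfies n·(r - P) = 0,
i.e. ax + by + cz = a·x₀ + b·y₀ + c·z₀.
d = 0·(-2) + 1·3 + 0·5
  = 0 + 3 + 0
  = 3
Equation: y = 3

y = 3


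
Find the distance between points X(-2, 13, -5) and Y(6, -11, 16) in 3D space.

d = √[(x₂-x₁)² + (y₂-y₁)² + (z₂-z₁)²]
  = √[8² + (-24)² + 21²]
  = √[64 + 576 + 441]
  = √1081
  ≈ 32.88

32.88


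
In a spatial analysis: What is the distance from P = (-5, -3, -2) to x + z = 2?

distance = |a·x₀ + b·y₀ + c·z₀ - d| / √(a² + b² + c²)
  = |1·(-5) + 0·(-3) + 1·(-2) - 2| / √(1² + 0² + 1²)
  = |-5 + 0 - 2 - 2| / √(1 + 0 + 1)
  = |-9| / √2
  = 9 / 1.414
  ≈ 6.364

6.364


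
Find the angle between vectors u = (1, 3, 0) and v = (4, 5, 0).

u·v = 1·4 + 3·5 + 0·0 = 4 + 15 + 0 = 19
|u| = √(1² + 3² + 0²) = √10 ≈ 3.162
|v| = √(4² + 5² + 0²) = √41 ≈ 6.403
cos θ = (u·v)/(|u||v|) = 19/(3.162·6.403) ≈ 0.9383
θ = arccos(0.9383) ≈ 20.22°

20.22°


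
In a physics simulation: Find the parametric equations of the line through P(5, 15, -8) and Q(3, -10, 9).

Direction vector d = Q - P = (3 - 5, -10 - 15, 9 + 8) = (-2, -25, 17)
Parametric form r = P + t·d:
x = 5 - 2t, y = 15 - 25t, z = -8 + 17t

x = 5 - 2t, y = 15 - 25t, z = -8 + 17t


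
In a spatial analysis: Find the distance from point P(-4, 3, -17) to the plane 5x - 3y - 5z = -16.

distance = |a·x₀ + b·y₀ + c·z₀ - d| / √(a² + b² + c²)
  = |5·(-4) + (-3)·3 + (-5)·(-17) - (-16)| / √(5² + (-3)² + (-5)²)
  = |-20 - 9 + 85 + 16| / √(25 + 9 + 25)
  = |72| / √59
  = 72 / 7.681
  ≈ 9.374

9.374


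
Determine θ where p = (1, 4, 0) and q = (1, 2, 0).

p·q = 1·1 + 4·2 + 0·0 = 1 + 8 + 0 = 9
|p| = √(1² + 4² + 0²) = √17 ≈ 4.123
|q| = √(1² + 2² + 0²) = √5 ≈ 2.236
cos θ = (p·q)/(|p||q|) = 9/(4.123·2.236) ≈ 0.9762
θ = arccos(0.9762) ≈ 12.53°

12.53°


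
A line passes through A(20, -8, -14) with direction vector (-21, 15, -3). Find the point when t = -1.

P(t) = A + t·d
  = (20 + (-21)·(-1), -8 + 15·(-1), -14 + (-3)·(-1))
  = (20 + 21, -8 - 15, -14 + 3)
  = (41, -23, -11)

(41, -23, -11)


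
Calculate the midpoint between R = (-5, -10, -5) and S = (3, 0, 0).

M = ((x₁+x₂)/2, (y₁+y₂)/2, (z₁+z₂)/2)
  = ((-5 + 3)/2, (-10 + 0)/2, (-5 + 0)/2)
  = (-2/2, -10/2, -5/2)
  = (-1, -5, -2.5)

(-1, -5, -2.5)


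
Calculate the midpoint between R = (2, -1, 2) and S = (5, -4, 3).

M = ((x₁+x₂)/2, (y₁+y₂)/2, (z₁+z₂)/2)
  = ((2 + 5)/2, (-1 - 4)/2, (2 + 3)/2)
  = (7/2, -5/2, 5/2)
  = (3.5, -2.5, 2.5)

(3.5, -2.5, 2.5)


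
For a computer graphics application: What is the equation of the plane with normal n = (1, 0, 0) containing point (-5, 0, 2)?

The plane through P with normal n = (a, b, c) satisfies n·(r - P) = 0,
i.e. ax + by + cz = a·x₀ + b·y₀ + c·z₀.
d = 1·(-5) + 0·0 + 0·2
  = -5 + 0 + 0
  = -5
Equation: x = -5

x = -5


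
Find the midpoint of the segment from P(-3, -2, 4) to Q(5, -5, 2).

M = ((x₁+x₂)/2, (y₁+y₂)/2, (z₁+z₂)/2)
  = ((-3 + 5)/2, (-2 - 5)/2, (4 + 2)/2)
  = (2/2, -7/2, 6/2)
  = (1, -3.5, 3)

(1, -3.5, 3)


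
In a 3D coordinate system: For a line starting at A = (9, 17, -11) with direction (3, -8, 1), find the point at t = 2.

P(t) = A + t·d
  = (9 + 3·2, 17 + (-8)·2, -11 + 1·2)
  = (9 + 6, 17 - 16, -11 + 2)
  = (15, 1, -9)

(15, 1, -9)


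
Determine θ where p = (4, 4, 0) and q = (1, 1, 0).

p·q = 4·1 + 4·1 + 0·0 = 4 + 4 + 0 = 8
|p| = √(4² + 4² + 0²) = √32 ≈ 5.657
|q| = √(1² + 1² + 0²) = √2 ≈ 1.414
cos θ = (p·q)/(|p||q|) = 8/(5.657·1.414) ≈ 1
θ = arccos(1) ≈ 0°

0°


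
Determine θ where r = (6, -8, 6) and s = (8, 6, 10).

r·s = 6·8 + (-8)·6 + 6·10 = 48 - 48 + 60 = 60
|r| = √(6² + (-8)² + 6²) = √136 ≈ 11.66
|s| = √(8² + 6² + 10²) = √200 ≈ 14.14
cos θ = (r·s)/(|r||s|) = 60/(11.66·14.14) ≈ 0.3638
θ = arccos(0.3638) ≈ 68.67°

68.67°


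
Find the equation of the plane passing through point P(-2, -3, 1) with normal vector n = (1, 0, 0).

The plane through P with normal n = (a, b, c) satisfies n·(r - P) = 0,
i.e. ax + by + cz = a·x₀ + b·y₀ + c·z₀.
d = 1·(-2) + 0·(-3) + 0·1
  = -2 + 0 + 0
  = -2
Equation: x = -2

x = -2


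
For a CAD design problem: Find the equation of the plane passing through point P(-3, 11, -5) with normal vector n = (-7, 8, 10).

The plane through P with normal n = (a, b, c) satisfies n·(r - P) = 0,
i.e. ax + by + cz = a·x₀ + b·y₀ + c·z₀.
d = (-7)·(-3) + 8·11 + 10·(-5)
  = 21 + 88 - 50
  = 59
Equation: -7x + 8y + 10z = 59

-7x + 8y + 10z = 59


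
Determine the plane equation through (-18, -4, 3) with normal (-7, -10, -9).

The plane through P with normal n = (a, b, c) satisfies n·(r - P) = 0,
i.e. ax + by + cz = a·x₀ + b·y₀ + c·z₀.
d = (-7)·(-18) + (-10)·(-4) + (-9)·3
  = 126 + 40 - 27
  = 139
Equation: -7x - 10y - 9z = 139

-7x - 10y - 9z = 139


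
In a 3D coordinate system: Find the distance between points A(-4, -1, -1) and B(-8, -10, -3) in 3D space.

d = √[(x₂-x₁)² + (y₂-y₁)² + (z₂-z₁)²]
  = √[(-4)² + (-9)² + (-2)²]
  = √[16 + 81 + 4]
  = √101
  ≈ 10.05

10.05


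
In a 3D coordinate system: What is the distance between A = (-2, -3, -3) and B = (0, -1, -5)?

d = √[(x₂-x₁)² + (y₂-y₁)² + (z₂-z₁)²]
  = √[2² + 2² + (-2)²]
  = √[4 + 4 + 4]
  = √12
  ≈ 3.464

3.464


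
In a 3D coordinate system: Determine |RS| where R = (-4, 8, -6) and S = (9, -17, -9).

d = √[(x₂-x₁)² + (y₂-y₁)² + (z₂-z₁)²]
  = √[13² + (-25)² + (-3)²]
  = √[169 + 625 + 9]
  = √803
  ≈ 28.34

28.34


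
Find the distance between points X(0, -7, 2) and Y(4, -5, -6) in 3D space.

d = √[(x₂-x₁)² + (y₂-y₁)² + (z₂-z₁)²]
  = √[4² + 2² + (-8)²]
  = √[16 + 4 + 64]
  = √84
  ≈ 9.165

9.165


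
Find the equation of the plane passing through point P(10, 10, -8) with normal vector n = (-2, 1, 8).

The plane through P with normal n = (a, b, c) satisfies n·(r - P) = 0,
i.e. ax + by + cz = a·x₀ + b·y₀ + c·z₀.
d = (-2)·10 + 1·10 + 8·(-8)
  = -20 + 10 - 64
  = -74
Equation: -2x + y + 8z = -74

-2x + y + 8z = -74


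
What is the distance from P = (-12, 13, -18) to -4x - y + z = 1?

distance = |a·x₀ + b·y₀ + c·z₀ - d| / √(a² + b² + c²)
  = |(-4)·(-12) + (-1)·13 + 1·(-18) - 1| / √((-4)² + (-1)² + 1²)
  = |48 - 13 - 18 - 1| / √(16 + 1 + 1)
  = |16| / √18
  = 16 / 4.243
  ≈ 3.771

3.771


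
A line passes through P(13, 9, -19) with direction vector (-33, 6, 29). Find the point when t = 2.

P(t) = P + t·d
  = (13 + (-33)·2, 9 + 6·2, -19 + 29·2)
  = (13 - 66, 9 + 12, -19 + 58)
  = (-53, 21, 39)

(-53, 21, 39)


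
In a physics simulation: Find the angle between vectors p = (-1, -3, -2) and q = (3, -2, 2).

p·q = (-1)·3 + (-3)·(-2) + (-2)·2 = -3 + 6 - 4 = -1
|p| = √((-1)² + (-3)² + (-2)²) = √14 ≈ 3.742
|q| = √(3² + (-2)² + 2²) = √17 ≈ 4.123
cos θ = (p·q)/(|p||q|) = -1/(3.742·4.123) ≈ -0.06482
θ = arccos(-0.06482) ≈ 93.72°

93.72°


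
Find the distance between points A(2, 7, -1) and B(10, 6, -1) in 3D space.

d = √[(x₂-x₁)² + (y₂-y₁)² + (z₂-z₁)²]
  = √[8² + (-1)² + 0²]
  = √[64 + 1 + 0]
  = √65
  ≈ 8.062

8.062


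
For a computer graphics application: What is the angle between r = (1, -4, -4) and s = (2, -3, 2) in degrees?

r·s = 1·2 + (-4)·(-3) + (-4)·2 = 2 + 12 - 8 = 6
|r| = √(1² + (-4)² + (-4)²) = √33 ≈ 5.745
|s| = √(2² + (-3)² + 2²) = √17 ≈ 4.123
cos θ = (r·s)/(|r||s|) = 6/(5.745·4.123) ≈ 0.2533
θ = arccos(0.2533) ≈ 75.33°

75.33°


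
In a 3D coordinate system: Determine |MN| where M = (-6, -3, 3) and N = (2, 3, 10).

d = √[(x₂-x₁)² + (y₂-y₁)² + (z₂-z₁)²]
  = √[8² + 6² + 7²]
  = √[64 + 36 + 49]
  = √149
  ≈ 12.21

12.21


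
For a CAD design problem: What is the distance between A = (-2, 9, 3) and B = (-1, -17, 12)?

d = √[(x₂-x₁)² + (y₂-y₁)² + (z₂-z₁)²]
  = √[1² + (-26)² + 9²]
  = √[1 + 676 + 81]
  = √758
  ≈ 27.53

27.53


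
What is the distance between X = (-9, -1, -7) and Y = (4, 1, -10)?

d = √[(x₂-x₁)² + (y₂-y₁)² + (z₂-z₁)²]
  = √[13² + 2² + (-3)²]
  = √[169 + 4 + 9]
  = √182
  ≈ 13.49

13.49


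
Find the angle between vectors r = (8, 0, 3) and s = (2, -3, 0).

r·s = 8·2 + 0·(-3) + 3·0 = 16 + 0 + 0 = 16
|r| = √(8² + 0² + 3²) = √73 ≈ 8.544
|s| = √(2² + (-3)² + 0²) = √13 ≈ 3.606
cos θ = (r·s)/(|r||s|) = 16/(8.544·3.606) ≈ 0.5194
θ = arccos(0.5194) ≈ 58.71°

58.71°


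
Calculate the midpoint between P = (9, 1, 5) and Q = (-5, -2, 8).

M = ((x₁+x₂)/2, (y₁+y₂)/2, (z₁+z₂)/2)
  = ((9 - 5)/2, (1 - 2)/2, (5 + 8)/2)
  = (4/2, -1/2, 13/2)
  = (2, -0.5, 6.5)

(2, -0.5, 6.5)


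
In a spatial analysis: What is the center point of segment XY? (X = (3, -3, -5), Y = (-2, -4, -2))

M = ((x₁+x₂)/2, (y₁+y₂)/2, (z₁+z₂)/2)
  = ((3 - 2)/2, (-3 - 4)/2, (-5 - 2)/2)
  = (1/2, -7/2, -7/2)
  = (0.5, -3.5, -3.5)

(0.5, -3.5, -3.5)


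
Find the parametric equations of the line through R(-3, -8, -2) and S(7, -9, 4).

Direction vector d = S - R = (7 + 3, -9 + 8, 4 + 2) = (10, -1, 6)
Parametric form r = R + t·d:
x = -3 + 10t, y = -8 - t, z = -2 + 6t

x = -3 + 10t, y = -8 - t, z = -2 + 6t


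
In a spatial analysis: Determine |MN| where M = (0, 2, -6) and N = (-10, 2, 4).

d = √[(x₂-x₁)² + (y₂-y₁)² + (z₂-z₁)²]
  = √[(-10)² + 0² + 10²]
  = √[100 + 0 + 100]
  = √200
  ≈ 14.14

14.14


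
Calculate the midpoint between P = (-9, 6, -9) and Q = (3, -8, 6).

M = ((x₁+x₂)/2, (y₁+y₂)/2, (z₁+z₂)/2)
  = ((-9 + 3)/2, (6 - 8)/2, (-9 + 6)/2)
  = (-6/2, -2/2, -3/2)
  = (-3, -1, -1.5)

(-3, -1, -1.5)


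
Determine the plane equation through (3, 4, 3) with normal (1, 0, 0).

The plane through P with normal n = (a, b, c) satisfies n·(r - P) = 0,
i.e. ax + by + cz = a·x₀ + b·y₀ + c·z₀.
d = 1·3 + 0·4 + 0·3
  = 3 + 0 + 0
  = 3
Equation: x = 3

x = 3


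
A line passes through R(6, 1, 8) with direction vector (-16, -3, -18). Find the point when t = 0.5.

P(t) = R + t·d
  = (6 + (-16)·0.5, 1 + (-3)·0.5, 8 + (-18)·0.5)
  = (6 - 8, 1 - 1.5, 8 - 9)
  = (-2, -0.5, -1)

(-2, -0.5, -1)


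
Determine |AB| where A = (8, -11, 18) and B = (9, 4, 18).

d = √[(x₂-x₁)² + (y₂-y₁)² + (z₂-z₁)²]
  = √[1² + 15² + 0²]
  = √[1 + 225 + 0]
  = √226
  ≈ 15.03

15.03


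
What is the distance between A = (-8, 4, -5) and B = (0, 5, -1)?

d = √[(x₂-x₁)² + (y₂-y₁)² + (z₂-z₁)²]
  = √[8² + 1² + 4²]
  = √[64 + 1 + 16]
  = √81
  ≈ 9

9


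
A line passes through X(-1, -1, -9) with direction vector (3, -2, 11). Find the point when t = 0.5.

P(t) = X + t·d
  = (-1 + 3·0.5, -1 + (-2)·0.5, -9 + 11·0.5)
  = (-1 + 1.5, -1 - 1, -9 + 5.5)
  = (0.5, -2, -3.5)

(0.5, -2, -3.5)


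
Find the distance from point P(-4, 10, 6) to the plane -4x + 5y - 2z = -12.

distance = |a·x₀ + b·y₀ + c·z₀ - d| / √(a² + b² + c²)
  = |(-4)·(-4) + 5·10 + (-2)·6 - (-12)| / √((-4)² + 5² + (-2)²)
  = |16 + 50 - 12 + 12| / √(16 + 25 + 4)
  = |66| / √45
  = 66 / 6.708
  ≈ 9.839

9.839


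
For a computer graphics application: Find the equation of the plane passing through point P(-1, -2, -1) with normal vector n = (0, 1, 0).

The plane through P with normal n = (a, b, c) satisfies n·(r - P) = 0,
i.e. ax + by + cz = a·x₀ + b·y₀ + c·z₀.
d = 0·(-1) + 1·(-2) + 0·(-1)
  = 0 - 2 + 0
  = -2
Equation: y = -2

y = -2


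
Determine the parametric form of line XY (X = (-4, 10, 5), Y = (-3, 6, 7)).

Direction vector d = Y - X = (-3 + 4, 6 - 10, 7 - 5) = (1, -4, 2)
Parametric form r = X + t·d:
x = -4 + t, y = 10 - 4t, z = 5 + 2t

x = -4 + t, y = 10 - 4t, z = 5 + 2t


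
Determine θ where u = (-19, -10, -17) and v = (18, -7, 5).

u·v = (-19)·18 + (-10)·(-7) + (-17)·5 = -342 + 70 - 85 = -357
|u| = √((-19)² + (-10)² + (-17)²) = √750 ≈ 27.39
|v| = √(18² + (-7)² + 5²) = √398 ≈ 19.95
cos θ = (u·v)/(|u||v|) = -357/(27.39·19.95) ≈ -0.6534
θ = arccos(-0.6534) ≈ 130.8°

130.8°


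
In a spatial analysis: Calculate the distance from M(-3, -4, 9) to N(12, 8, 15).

d = √[(x₂-x₁)² + (y₂-y₁)² + (z₂-z₁)²]
  = √[15² + 12² + 6²]
  = √[225 + 144 + 36]
  = √405
  ≈ 20.12

20.12


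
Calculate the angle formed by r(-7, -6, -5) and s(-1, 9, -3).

r·s = (-7)·(-1) + (-6)·9 + (-5)·(-3) = 7 - 54 + 15 = -32
|r| = √((-7)² + (-6)² + (-5)²) = √110 ≈ 10.49
|s| = √((-1)² + 9² + (-3)²) = √91 ≈ 9.539
cos θ = (r·s)/(|r||s|) = -32/(10.49·9.539) ≈ -0.3198
θ = arccos(-0.3198) ≈ 108.7°

108.7°


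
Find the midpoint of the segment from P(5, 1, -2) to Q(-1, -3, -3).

M = ((x₁+x₂)/2, (y₁+y₂)/2, (z₁+z₂)/2)
  = ((5 - 1)/2, (1 - 3)/2, (-2 - 3)/2)
  = (4/2, -2/2, -5/2)
  = (2, -1, -2.5)

(2, -1, -2.5)


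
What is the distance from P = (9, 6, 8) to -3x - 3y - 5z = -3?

distance = |a·x₀ + b·y₀ + c·z₀ - d| / √(a² + b² + c²)
  = |(-3)·9 + (-3)·6 + (-5)·8 - (-3)| / √((-3)² + (-3)² + (-5)²)
  = |-27 - 18 - 40 + 3| / √(9 + 9 + 25)
  = |-82| / √43
  = 82 / 6.557
  ≈ 12.5

12.5


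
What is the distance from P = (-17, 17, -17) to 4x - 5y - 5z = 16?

distance = |a·x₀ + b·y₀ + c·z₀ - d| / √(a² + b² + c²)
  = |4·(-17) + (-5)·17 + (-5)·(-17) - 16| / √(4² + (-5)² + (-5)²)
  = |-68 - 85 + 85 - 16| / √(16 + 25 + 25)
  = |-84| / √66
  = 84 / 8.124
  ≈ 10.34

10.34


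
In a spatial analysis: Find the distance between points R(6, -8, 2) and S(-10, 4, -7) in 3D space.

d = √[(x₂-x₁)² + (y₂-y₁)² + (z₂-z₁)²]
  = √[(-16)² + 12² + (-9)²]
  = √[256 + 144 + 81]
  = √481
  ≈ 21.93

21.93


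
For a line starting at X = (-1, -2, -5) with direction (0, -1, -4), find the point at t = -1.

P(t) = X + t·d
  = (-1 + 0·(-1), -2 + (-1)·(-1), -5 + (-4)·(-1))
  = (-1 + 0, -2 + 1, -5 + 4)
  = (-1, -1, -1)

(-1, -1, -1)


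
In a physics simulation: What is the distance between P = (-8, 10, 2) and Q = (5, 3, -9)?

d = √[(x₂-x₁)² + (y₂-y₁)² + (z₂-z₁)²]
  = √[13² + (-7)² + (-11)²]
  = √[169 + 49 + 121]
  = √339
  ≈ 18.41

18.41


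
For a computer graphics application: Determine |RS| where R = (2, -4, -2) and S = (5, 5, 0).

d = √[(x₂-x₁)² + (y₂-y₁)² + (z₂-z₁)²]
  = √[3² + 9² + 2²]
  = √[9 + 81 + 4]
  = √94
  ≈ 9.695

9.695


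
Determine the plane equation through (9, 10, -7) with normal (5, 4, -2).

The plane through P with normal n = (a, b, c) satisfies n·(r - P) = 0,
i.e. ax + by + cz = a·x₀ + b·y₀ + c·z₀.
d = 5·9 + 4·10 + (-2)·(-7)
  = 45 + 40 + 14
  = 99
Equation: 5x + 4y - 2z = 99

5x + 4y - 2z = 99


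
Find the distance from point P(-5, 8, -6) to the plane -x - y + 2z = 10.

distance = |a·x₀ + b·y₀ + c·z₀ - d| / √(a² + b² + c²)
  = |(-1)·(-5) + (-1)·8 + 2·(-6) - 10| / √((-1)² + (-1)² + 2²)
  = |5 - 8 - 12 - 10| / √(1 + 1 + 4)
  = |-25| / √6
  = 25 / 2.449
  ≈ 10.21

10.21


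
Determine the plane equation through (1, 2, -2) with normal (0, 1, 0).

The plane through P with normal n = (a, b, c) satisfies n·(r - P) = 0,
i.e. ax + by + cz = a·x₀ + b·y₀ + c·z₀.
d = 0·1 + 1·2 + 0·(-2)
  = 0 + 2 + 0
  = 2
Equation: y = 2

y = 2


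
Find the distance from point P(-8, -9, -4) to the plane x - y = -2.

distance = |a·x₀ + b·y₀ + c·z₀ - d| / √(a² + b² + c²)
  = |1·(-8) + (-1)·(-9) + 0·(-4) - (-2)| / √(1² + (-1)² + 0²)
  = |-8 + 9 + 0 + 2| / √(1 + 1 + 0)
  = |3| / √2
  = 3 / 1.414
  ≈ 2.121

2.121


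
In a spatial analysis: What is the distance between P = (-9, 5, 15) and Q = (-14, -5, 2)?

d = √[(x₂-x₁)² + (y₂-y₁)² + (z₂-z₁)²]
  = √[(-5)² + (-10)² + (-13)²]
  = √[25 + 100 + 169]
  = √294
  ≈ 17.15

17.15


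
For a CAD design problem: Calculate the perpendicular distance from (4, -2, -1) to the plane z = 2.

distance = |a·x₀ + b·y₀ + c·z₀ - d| / √(a² + b² + c²)
  = |0·4 + 0·(-2) + 1·(-1) - 2| / √(0² + 0² + 1²)
  = |0 + 0 - 1 - 2| / √(0 + 0 + 1)
  = |-3| / √1
  = 3 / 1
  ≈ 3

3


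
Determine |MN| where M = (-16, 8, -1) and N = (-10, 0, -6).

d = √[(x₂-x₁)² + (y₂-y₁)² + (z₂-z₁)²]
  = √[6² + (-8)² + (-5)²]
  = √[36 + 64 + 25]
  = √125
  ≈ 11.18

11.18


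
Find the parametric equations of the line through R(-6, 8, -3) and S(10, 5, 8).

Direction vector d = S - R = (10 + 6, 5 - 8, 8 + 3) = (16, -3, 11)
Parametric form r = R + t·d:
x = -6 + 16t, y = 8 - 3t, z = -3 + 11t

x = -6 + 16t, y = 8 - 3t, z = -3 + 11t


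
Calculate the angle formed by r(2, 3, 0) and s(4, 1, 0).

r·s = 2·4 + 3·1 + 0·0 = 8 + 3 + 0 = 11
|r| = √(2² + 3² + 0²) = √13 ≈ 3.606
|s| = √(4² + 1² + 0²) = √17 ≈ 4.123
cos θ = (r·s)/(|r||s|) = 11/(3.606·4.123) ≈ 0.7399
θ = arccos(0.7399) ≈ 42.27°

42.27°


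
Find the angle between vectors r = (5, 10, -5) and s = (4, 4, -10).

r·s = 5·4 + 10·4 + (-5)·(-10) = 20 + 40 + 50 = 110
|r| = √(5² + 10² + (-5)²) = √150 ≈ 12.25
|s| = √(4² + 4² + (-10)²) = √132 ≈ 11.49
cos θ = (r·s)/(|r||s|) = 110/(12.25·11.49) ≈ 0.7817
θ = arccos(0.7817) ≈ 38.58°

38.58°


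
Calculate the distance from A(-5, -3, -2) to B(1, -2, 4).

d = √[(x₂-x₁)² + (y₂-y₁)² + (z₂-z₁)²]
  = √[6² + 1² + 6²]
  = √[36 + 1 + 36]
  = √73
  ≈ 8.544

8.544


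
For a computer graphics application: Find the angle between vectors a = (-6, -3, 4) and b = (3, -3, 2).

a·b = (-6)·3 + (-3)·(-3) + 4·2 = -18 + 9 + 8 = -1
|a| = √((-6)² + (-3)² + 4²) = √61 ≈ 7.81
|b| = √(3² + (-3)² + 2²) = √22 ≈ 4.69
cos θ = (a·b)/(|a||b|) = -1/(7.81·4.69) ≈ -0.0273
θ = arccos(-0.0273) ≈ 91.56°

91.56°


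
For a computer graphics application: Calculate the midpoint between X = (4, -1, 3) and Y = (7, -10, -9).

M = ((x₁+x₂)/2, (y₁+y₂)/2, (z₁+z₂)/2)
  = ((4 + 7)/2, (-1 - 10)/2, (3 - 9)/2)
  = (11/2, -11/2, -6/2)
  = (5.5, -5.5, -3)

(5.5, -5.5, -3)


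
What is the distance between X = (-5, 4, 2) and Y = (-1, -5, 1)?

d = √[(x₂-x₁)² + (y₂-y₁)² + (z₂-z₁)²]
  = √[4² + (-9)² + (-1)²]
  = √[16 + 81 + 1]
  = √98
  ≈ 9.899

9.899


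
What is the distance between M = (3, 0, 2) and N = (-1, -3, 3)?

d = √[(x₂-x₁)² + (y₂-y₁)² + (z₂-z₁)²]
  = √[(-4)² + (-3)² + 1²]
  = √[16 + 9 + 1]
  = √26
  ≈ 5.099

5.099


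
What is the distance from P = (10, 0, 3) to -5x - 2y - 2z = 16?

distance = |a·x₀ + b·y₀ + c·z₀ - d| / √(a² + b² + c²)
  = |(-5)·10 + (-2)·0 + (-2)·3 - 16| / √((-5)² + (-2)² + (-2)²)
  = |-50 + 0 - 6 - 16| / √(25 + 4 + 4)
  = |-72| / √33
  = 72 / 5.745
  ≈ 12.53

12.53


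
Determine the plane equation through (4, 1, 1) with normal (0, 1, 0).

The plane through P with normal n = (a, b, c) satisfies n·(r - P) = 0,
i.e. ax + by + cz = a·x₀ + b·y₀ + c·z₀.
d = 0·4 + 1·1 + 0·1
  = 0 + 1 + 0
  = 1
Equation: y = 1

y = 1


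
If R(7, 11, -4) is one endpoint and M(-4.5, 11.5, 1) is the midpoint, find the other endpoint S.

S = 2M - R
  = (2·(-4.5) - 7, 2·11.5 - 11, 2·1 - (-4))
  = (-9 - 7, 23 - 11, 2 + 4)
  = (-16, 12, 6)

(-16, 12, 6)


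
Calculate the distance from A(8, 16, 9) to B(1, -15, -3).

d = √[(x₂-x₁)² + (y₂-y₁)² + (z₂-z₁)²]
  = √[(-7)² + (-31)² + (-12)²]
  = √[49 + 961 + 144]
  = √1154
  ≈ 33.97

33.97


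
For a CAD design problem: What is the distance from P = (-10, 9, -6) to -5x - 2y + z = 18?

distance = |a·x₀ + b·y₀ + c·z₀ - d| / √(a² + b² + c²)
  = |(-5)·(-10) + (-2)·9 + 1·(-6) - 18| / √((-5)² + (-2)² + 1²)
  = |50 - 18 - 6 - 18| / √(25 + 4 + 1)
  = |8| / √30
  = 8 / 5.477
  ≈ 1.461

1.461


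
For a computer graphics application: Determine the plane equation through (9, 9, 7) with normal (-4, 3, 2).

The plane through P with normal n = (a, b, c) satisfies n·(r - P) = 0,
i.e. ax + by + cz = a·x₀ + b·y₀ + c·z₀.
d = (-4)·9 + 3·9 + 2·7
  = -36 + 27 + 14
  = 5
Equation: -4x + 3y + 2z = 5

-4x + 3y + 2z = 5


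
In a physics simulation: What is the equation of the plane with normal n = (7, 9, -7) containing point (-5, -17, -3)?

The plane through P with normal n = (a, b, c) satisfies n·(r - P) = 0,
i.e. ax + by + cz = a·x₀ + b·y₀ + c·z₀.
d = 7·(-5) + 9·(-17) + (-7)·(-3)
  = -35 - 153 + 21
  = -167
Equation: 7x + 9y - 7z = -167

7x + 9y - 7z = -167


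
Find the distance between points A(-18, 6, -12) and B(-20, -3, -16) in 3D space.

d = √[(x₂-x₁)² + (y₂-y₁)² + (z₂-z₁)²]
  = √[(-2)² + (-9)² + (-4)²]
  = √[4 + 81 + 16]
  = √101
  ≈ 10.05

10.05
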